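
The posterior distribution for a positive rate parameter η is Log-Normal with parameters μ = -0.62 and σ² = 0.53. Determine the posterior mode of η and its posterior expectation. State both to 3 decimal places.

Mode = exp(μ − σ²) = exp(-1.15) = 0.317.
Mean = exp(μ + σ²/2) = exp(-0.355) = 0.701.

MAP = 0.317; posterior mean = 0.701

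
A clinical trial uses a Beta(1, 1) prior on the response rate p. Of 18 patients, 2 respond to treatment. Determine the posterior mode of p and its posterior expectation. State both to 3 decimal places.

Posterior: Beta(1+2, 1+16) = Beta(3, 17).
Mode = (3−1)/(3+17−2) = 2/18 = 0.111.
With a flat prior the MAP equals the MLE, 2/18.
Mean = 3/(3+17) = 3/20 = 0.150.

MAP = 0.111; posterior mean = 0.150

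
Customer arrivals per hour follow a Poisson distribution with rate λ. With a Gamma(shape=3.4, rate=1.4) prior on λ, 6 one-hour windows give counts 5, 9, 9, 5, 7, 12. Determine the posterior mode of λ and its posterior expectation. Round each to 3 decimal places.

λ_MAP = 6.676, E[λ|data] = 6.811

Σ counts = 47. Posterior: Gamma(shape = 3.4+47 = 50.4, rate = 1.4+6 = 7.4).
Mode = (α−1)/β = 49.4/7.4 = 6.676.
Mean = α/β = 50.4/7.4 = 6.811.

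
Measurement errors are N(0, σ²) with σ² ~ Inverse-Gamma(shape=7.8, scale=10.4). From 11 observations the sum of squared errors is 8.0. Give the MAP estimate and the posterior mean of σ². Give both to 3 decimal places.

MAP = 1.007; posterior mean = 1.171

Posterior: Inverse-Gamma(shape = 7.8+11/2 = 13.3, scale = 10.4+8.0/2 = 14.4).
Mode = β/(α+1) = 14.4/14.3 = 1.007.
Mean = β/(α−1) = 14.4/12.3 = 1.171.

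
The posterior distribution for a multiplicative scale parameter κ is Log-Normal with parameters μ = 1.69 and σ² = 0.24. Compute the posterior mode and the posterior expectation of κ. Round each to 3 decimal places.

MAP = 4.263, posterior mean = 6.110

Mode = exp(μ − σ²) = exp(1.45) = 4.263.
Mean = exp(μ + σ²/2) = exp(1.810) = 6.110.
Right-skewed posterior ⇒ mode < mean.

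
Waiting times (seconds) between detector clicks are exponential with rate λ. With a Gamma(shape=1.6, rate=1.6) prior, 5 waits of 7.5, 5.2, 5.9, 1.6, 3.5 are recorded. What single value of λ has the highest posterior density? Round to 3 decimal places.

0.221

Σ times = 23.7. Posterior: Gamma(shape = 1.6+5 = 6.6, rate = 1.6+23.7 = 25.3).
Mode = (α−1)/β = 5.6/25.3 = 0.221.
Mean = α/β = 6.6/25.3 = 0.261.
This is the posterior mode — the MAP estimate.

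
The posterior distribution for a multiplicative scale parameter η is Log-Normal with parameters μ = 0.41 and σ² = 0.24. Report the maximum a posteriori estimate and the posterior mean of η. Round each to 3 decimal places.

maximum a posteriori estimate = 1.185, posterior mean = 1.699

Mode = exp(μ − σ²) = exp(0.17) = 1.185.
Mean = exp(μ + σ²/2) = exp(0.530) = 1.699.
Right-skewed posterior ⇒ mode < mean.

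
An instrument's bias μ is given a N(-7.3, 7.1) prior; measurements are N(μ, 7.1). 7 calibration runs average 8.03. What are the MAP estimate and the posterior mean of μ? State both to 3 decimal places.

MAP = 6.114; posterior mean = 6.114

Posterior for μ is Normal. Precision-weighted mean: (1/7.1·-7.3 + 7/7.1·8.03) / (1/7.1 + 7/7.1) = 6.114.
A Normal posterior is symmetric, so mode = mean.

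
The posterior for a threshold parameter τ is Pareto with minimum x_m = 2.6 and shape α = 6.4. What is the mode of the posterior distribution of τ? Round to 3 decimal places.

2.600

The Pareto density is strictly decreasing on [x_m, ∞), so the mode is x_m = 2.600.
Mean = α·x_m/(α−1) = 6.4·2.6/5.4 = 3.081.
This is the posterior mode — the MAP estimate.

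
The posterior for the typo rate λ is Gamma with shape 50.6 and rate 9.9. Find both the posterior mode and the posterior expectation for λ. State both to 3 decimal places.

MAP = 5.010; posterior mean = 5.111

Mode = (α−1)/β = 49.6/9.9 = 5.010.
Mean = α/β = 50.6/9.9 = 5.111.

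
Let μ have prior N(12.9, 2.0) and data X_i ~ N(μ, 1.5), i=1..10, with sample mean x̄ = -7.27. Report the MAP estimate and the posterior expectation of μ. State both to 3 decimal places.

MAP = -5.863; posterior mean = -5.863

Posterior for μ is Normal. Precision-weighted mean: (1/2.0·12.9 + 10/1.5·-7.27) / (1/2.0 + 10/1.5) = -5.863.
A Normal posterior is symmetric, so mode = mean.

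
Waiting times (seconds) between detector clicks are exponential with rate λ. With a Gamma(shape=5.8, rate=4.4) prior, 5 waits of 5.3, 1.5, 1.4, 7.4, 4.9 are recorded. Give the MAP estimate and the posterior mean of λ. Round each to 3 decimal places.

MAP = 0.394; posterior mean = 0.434

Σ times = 20.5. Posterior: Gamma(shape = 5.8+5 = 10.8, rate = 4.4+20.5 = 24.9).
Mode = (α−1)/β = 9.8/24.9 = 0.394.
Mean = α/β = 10.8/24.9 = 0.434.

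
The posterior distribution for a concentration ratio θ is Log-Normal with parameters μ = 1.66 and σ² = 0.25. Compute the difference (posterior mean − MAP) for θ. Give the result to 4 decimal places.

Mode = exp(μ − σ²) = exp(1.41) = 4.0960.
Mean = exp(μ + σ²/2) = exp(1.785) = 5.9596.
Difference = 5.9596 − 4.0960 = 1.8636.
The mean is pulled above the mode by the posterior's right skew.

1.8636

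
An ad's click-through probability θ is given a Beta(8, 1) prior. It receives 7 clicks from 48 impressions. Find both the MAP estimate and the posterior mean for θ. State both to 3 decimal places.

MAP: 0.255. Posterior mean: 0.263.

Posterior: Beta(8+7, 1+41) = Beta(15, 42).
Mode = (15−1)/(15+42−2) = 14/55 = 0.255.
Mean = 15/(15+42) = 15/57 = 0.263.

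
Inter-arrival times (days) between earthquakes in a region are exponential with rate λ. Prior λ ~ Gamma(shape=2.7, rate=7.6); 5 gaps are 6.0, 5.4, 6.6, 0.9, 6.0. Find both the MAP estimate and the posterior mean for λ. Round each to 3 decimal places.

Σ times = 24.9. Posterior: Gamma(shape = 2.7+5 = 7.7, rate = 7.6+24.9 = 32.5).
Mode = (α−1)/β = 6.7/32.5 = 0.206.
Mean = α/β = 7.7/32.5 = 0.237.
The mean is pulled above the mode by the posterior's right skew.

MAP estimate = 0.206, posterior mean = 0.237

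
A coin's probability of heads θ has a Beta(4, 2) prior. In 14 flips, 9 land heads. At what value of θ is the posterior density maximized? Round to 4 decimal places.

0.6667

Posterior: Beta(4+9, 2+5) = Beta(13, 7).
Mode = (13−1)/(13+7−2) = 12/18 = 0.6667.
Mean = 13/(13+7) = 13/20 = 0.6500.
This is the posterior mode — the MAP estimate.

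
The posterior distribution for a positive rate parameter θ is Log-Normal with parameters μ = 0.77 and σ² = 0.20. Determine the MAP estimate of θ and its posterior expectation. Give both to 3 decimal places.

Mode = exp(μ − σ²) = exp(0.57) = 1.768.
Mean = exp(μ + σ²/2) = exp(0.870) = 2.387.

MAP estimate = 1.768, posterior expectation = 2.387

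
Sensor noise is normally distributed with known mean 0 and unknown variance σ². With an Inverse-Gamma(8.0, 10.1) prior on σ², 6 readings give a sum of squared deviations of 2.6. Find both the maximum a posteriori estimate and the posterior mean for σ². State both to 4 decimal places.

MAP: 0.9500. Posterior mean: 1.1400.

Posterior: Inverse-Gamma(shape = 8.0+6/2 = 11.0, scale = 10.1+2.6/2 = 11.4).
Mode = β/(α+1) = 11.4/12.0 = 0.9500.
Mean = β/(α−1) = 11.4/10.0 = 1.1400.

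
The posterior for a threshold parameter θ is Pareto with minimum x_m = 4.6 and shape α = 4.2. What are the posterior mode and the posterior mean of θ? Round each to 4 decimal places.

MAP: 4.6000. Posterior mean: 6.0375.

The Pareto density is strictly decreasing on [x_m, ∞), so the mode is x_m = 4.6000.
Mean = α·x_m/(α−1) = 4.2·4.6/3.2 = 6.0375.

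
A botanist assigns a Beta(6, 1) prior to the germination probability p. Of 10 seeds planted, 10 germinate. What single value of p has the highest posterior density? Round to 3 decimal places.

Posterior: Beta(6+10, 1+0) = Beta(16, 1).
Since β = 1 ≤ 1 and α > 1, the Beta density is monotone increasing on [0,1]; the mode is at 1.
Mean = 16/(16+1) = 0.941.
This is the posterior mode — the MAP estimate.

1.000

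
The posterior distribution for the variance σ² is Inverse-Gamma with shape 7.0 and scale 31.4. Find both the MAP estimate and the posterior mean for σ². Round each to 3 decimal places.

Mode = β/(α+1) = 31.4/8.0 = 3.925.
Mean = β/(α−1) = 31.4/6.0 = 5.233.

MAP: 3.925. Posterior mean: 5.233.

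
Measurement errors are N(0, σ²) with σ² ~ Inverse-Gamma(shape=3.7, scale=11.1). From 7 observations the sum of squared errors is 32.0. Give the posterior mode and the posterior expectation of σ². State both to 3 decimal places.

Posterior: Inverse-Gamma(shape = 3.7+7/2 = 7.2, scale = 11.1+32.0/2 = 27.1).
Mode = β/(α+1) = 27.1/8.2 = 3.305.
Mean = β/(α−1) = 27.1/6.2 = 4.371.

MAP = 3.305; posterior mean = 4.371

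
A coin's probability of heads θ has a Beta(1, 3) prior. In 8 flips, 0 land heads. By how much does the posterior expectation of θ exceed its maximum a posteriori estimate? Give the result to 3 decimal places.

0.083

Posterior: Beta(1+0, 3+8) = Beta(1, 11).
Since α = 1 ≤ 1 and β > 1, the Beta density is monotone decreasing on [0,1]; the mode is at 0.
Mean = 1/(1+11) = 0.083.
Difference = 0.083 − 0.000 = 0.083.
Mean > mode: the posterior has a right tail.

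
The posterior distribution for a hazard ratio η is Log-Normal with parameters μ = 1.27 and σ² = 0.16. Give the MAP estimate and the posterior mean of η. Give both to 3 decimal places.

Mode = exp(μ − σ²) = exp(1.11) = 3.034.
Mean = exp(μ + σ²/2) = exp(1.350) = 3.857.
Mean > mode: the posterior has a right tail.

MAP = 3.034, posterior mean = 3.857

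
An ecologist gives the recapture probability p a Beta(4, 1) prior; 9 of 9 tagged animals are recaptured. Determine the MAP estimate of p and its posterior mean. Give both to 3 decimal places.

MAP: 1.000. Posterior mean: 0.929.

Posterior: Beta(4+9, 1+0) = Beta(13, 1).
Since β = 1 ≤ 1 and α > 1, the Beta density is monotone increasing on [0,1]; the mode is at 1.
Mean = 13/(13+1) = 0.929.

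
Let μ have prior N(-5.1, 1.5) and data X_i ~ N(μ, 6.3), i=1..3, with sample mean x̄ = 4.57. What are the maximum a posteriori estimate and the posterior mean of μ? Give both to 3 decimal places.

MAP = -1.071, posterior mean = -1.071

Posterior for μ is Normal. Precision-weighted mean: (1/1.5·-5.1 + 3/6.3·4.57) / (1/1.5 + 3/6.3) = -1.071.
A Normal posterior is symmetric, so mode = mean.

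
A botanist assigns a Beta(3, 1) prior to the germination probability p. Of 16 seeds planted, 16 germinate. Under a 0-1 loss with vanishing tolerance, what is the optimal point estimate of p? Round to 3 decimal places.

Posterior: Beta(3+16, 1+0) = Beta(19, 1).
Since β = 1 ≤ 1 and α > 1, the Beta density is monotone increasing on [0,1]; the mode is at 1.
Mean = 19/(19+1) = 0.950.
This is the posterior mode — the MAP estimate.

1.000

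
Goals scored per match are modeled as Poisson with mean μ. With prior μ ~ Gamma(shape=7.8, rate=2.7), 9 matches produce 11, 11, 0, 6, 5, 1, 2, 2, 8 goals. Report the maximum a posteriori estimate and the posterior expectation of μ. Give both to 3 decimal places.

Σ counts = 46. Posterior: Gamma(shape = 7.8+46 = 53.8, rate = 2.7+9 = 11.7).
Mode = (α−1)/β = 52.8/11.7 = 4.513.
Mean = α/β = 53.8/11.7 = 4.598.

MAP = 4.513; posterior mean = 4.598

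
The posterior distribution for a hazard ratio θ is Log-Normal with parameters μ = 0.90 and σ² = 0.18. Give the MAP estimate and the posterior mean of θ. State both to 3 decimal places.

MAP = 2.054, posterior mean = 2.691

Mode = exp(μ − σ²) = exp(0.72) = 2.054.
Mean = exp(μ + σ²/2) = exp(0.990) = 2.691.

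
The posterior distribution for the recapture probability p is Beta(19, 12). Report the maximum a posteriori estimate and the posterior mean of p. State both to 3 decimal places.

MAP: 0.621. Posterior mean: 0.613.

Mode = (19−1)/(19+12−2) = 18/29 = 0.621.
Mean = 19/(19+12) = 19/31 = 0.613.
The posterior is left-skewed, so the mode exceeds the mean.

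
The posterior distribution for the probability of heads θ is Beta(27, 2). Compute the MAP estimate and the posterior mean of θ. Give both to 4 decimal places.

MAP = 0.9630, posterior mean = 0.9310

Mode = (27−1)/(27+2−2) = 26/27 = 0.9630.
Mean = 27/(27+2) = 27/29 = 0.9310.
The mean is pulled below the mode by the posterior's left skew.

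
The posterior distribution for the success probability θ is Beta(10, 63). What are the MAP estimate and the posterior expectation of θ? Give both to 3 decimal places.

MAP: 0.127. Posterior mean: 0.137.

Mode = (10−1)/(10+63−2) = 9/71 = 0.127.
Mean = 10/(10+63) = 10/73 = 0.137.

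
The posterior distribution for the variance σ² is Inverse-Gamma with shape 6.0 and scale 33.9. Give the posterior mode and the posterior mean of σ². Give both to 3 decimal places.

σ²_MAP = 4.843, E[σ²|data] = 6.780

Mode = β/(α+1) = 33.9/7.0 = 4.843.
Mean = β/(α−1) = 33.9/5.0 = 6.780.
The posterior is right-skewed, so the mean exceeds the mode.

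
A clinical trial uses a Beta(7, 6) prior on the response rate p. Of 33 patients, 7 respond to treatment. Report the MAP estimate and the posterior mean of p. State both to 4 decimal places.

Posterior: Beta(7+7, 6+26) = Beta(14, 32).
Mode = (14−1)/(14+32−2) = 13/44 = 0.2955.
Mean = 14/(14+32) = 14/46 = 0.3043.

p_MAP = 0.2955, E[p|data] = 0.3043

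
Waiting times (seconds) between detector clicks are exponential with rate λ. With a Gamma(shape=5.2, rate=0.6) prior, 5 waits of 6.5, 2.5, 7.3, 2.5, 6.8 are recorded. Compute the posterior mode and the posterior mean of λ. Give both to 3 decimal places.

Σ times = 25.6. Posterior: Gamma(shape = 5.2+5 = 10.2, rate = 0.6+25.6 = 26.2).
Mode = (α−1)/β = 9.2/26.2 = 0.351.
Mean = α/β = 10.2/26.2 = 0.389.

MAP = 0.351; posterior mean = 0.389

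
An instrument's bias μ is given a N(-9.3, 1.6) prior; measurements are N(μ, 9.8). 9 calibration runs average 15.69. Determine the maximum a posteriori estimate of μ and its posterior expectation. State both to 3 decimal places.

MAP = 5.570; posterior mean = 5.570

Posterior for μ is Normal. Precision-weighted mean: (1/1.6·-9.3 + 9/9.8·15.69) / (1/1.6 + 9/9.8) = 5.570.
A Normal posterior is symmetric, so mode = mean.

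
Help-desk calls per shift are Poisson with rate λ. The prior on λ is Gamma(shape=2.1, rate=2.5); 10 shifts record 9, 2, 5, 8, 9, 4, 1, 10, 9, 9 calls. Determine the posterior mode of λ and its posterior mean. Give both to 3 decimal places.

posterior mode = 5.368, posterior mean = 5.448

Σ counts = 66. Posterior: Gamma(shape = 2.1+66 = 68.1, rate = 2.5+10 = 12.5).
Mode = (α−1)/β = 67.1/12.5 = 5.368.
Mean = α/β = 68.1/12.5 = 5.448.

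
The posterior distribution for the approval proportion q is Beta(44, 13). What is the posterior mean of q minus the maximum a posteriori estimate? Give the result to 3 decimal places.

Mode = (44−1)/(44+13−2) = 43/55 = 0.782.
Mean = 44/(44+13) = 44/57 = 0.772.
Difference = 0.772 − 0.782 = -0.010.
Left-skewed posterior ⇒ mean < mode.

-0.010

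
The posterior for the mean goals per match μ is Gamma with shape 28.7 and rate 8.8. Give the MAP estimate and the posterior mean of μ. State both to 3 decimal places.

Mode = (α−1)/β = 27.7/8.8 = 3.148.
Mean = α/β = 28.7/8.8 = 3.261.

MAP estimate = 3.148, posterior mean = 3.261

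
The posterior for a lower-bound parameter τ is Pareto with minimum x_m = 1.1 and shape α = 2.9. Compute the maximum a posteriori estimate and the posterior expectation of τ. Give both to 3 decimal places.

maximum a posteriori estimate = 1.100, posterior expectation = 1.679

The Pareto density is strictly decreasing on [x_m, ∞), so the mode is x_m = 1.100.
Mean = α·x_m/(α−1) = 2.9·1.1/1.9 = 1.679.
Mean > mode: the posterior has a right tail.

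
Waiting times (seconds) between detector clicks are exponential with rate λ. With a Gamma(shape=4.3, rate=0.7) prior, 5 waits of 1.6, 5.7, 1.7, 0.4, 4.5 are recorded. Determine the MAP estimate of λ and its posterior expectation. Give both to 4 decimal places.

Σ times = 13.9. Posterior: Gamma(shape = 4.3+5 = 9.3, rate = 0.7+13.9 = 14.6).
Mode = (α−1)/β = 8.3/14.6 = 0.5685.
Mean = α/β = 9.3/14.6 = 0.6370.
The mean is pulled above the mode by the posterior's right skew.

MAP: 0.5685. Posterior mean: 0.6370.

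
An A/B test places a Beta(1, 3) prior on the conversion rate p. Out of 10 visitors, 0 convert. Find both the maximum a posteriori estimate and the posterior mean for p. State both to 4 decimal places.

Posterior: Beta(1+0, 3+10) = Beta(1, 13).
Since α = 1 ≤ 1 and β > 1, the Beta density is monotone decreasing on [0,1]; the mode is at 0.
Mean = 1/(1+13) = 0.0714.

MAP = 0.0000; posterior mean = 0.0714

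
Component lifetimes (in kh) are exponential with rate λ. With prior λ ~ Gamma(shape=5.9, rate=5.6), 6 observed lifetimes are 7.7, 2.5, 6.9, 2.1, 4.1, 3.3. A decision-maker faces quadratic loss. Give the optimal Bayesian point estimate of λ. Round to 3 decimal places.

Σ times = 26.6. Posterior: Gamma(shape = 5.9+6 = 11.9, rate = 5.6+26.6 = 32.2).
Mode = (α−1)/β = 10.9/32.2 = 0.339.
Mean = α/β = 11.9/32.2 = 0.370.
Quadratic loss ⇒ the optimal estimator is the posterior mean.

0.370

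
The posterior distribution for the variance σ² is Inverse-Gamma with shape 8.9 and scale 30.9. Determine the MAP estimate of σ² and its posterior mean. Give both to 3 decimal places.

Mode = β/(α+1) = 30.9/9.9 = 3.121.
Mean = β/(α−1) = 30.9/7.9 = 3.911.

MAP estimate = 3.121, posterior mean = 3.911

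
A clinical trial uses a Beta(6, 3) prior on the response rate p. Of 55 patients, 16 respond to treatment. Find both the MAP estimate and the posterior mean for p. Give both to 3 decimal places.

MAP = 0.339; posterior mean = 0.344

Posterior: Beta(6+16, 3+39) = Beta(22, 42).
Mode = (22−1)/(22+42−2) = 21/62 = 0.339.
Mean = 22/(22+42) = 22/64 = 0.344.
Mean > mode: the posterior has a right tail.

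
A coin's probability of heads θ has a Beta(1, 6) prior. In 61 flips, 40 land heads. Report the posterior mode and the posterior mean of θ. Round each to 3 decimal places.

Posterior: Beta(1+40, 6+21) = Beta(41, 27).
Mode = (41−1)/(41+27−2) = 40/66 = 0.606.
Mean = 41/(41+27) = 41/68 = 0.603.

MAP: 0.606. Posterior mean: 0.603.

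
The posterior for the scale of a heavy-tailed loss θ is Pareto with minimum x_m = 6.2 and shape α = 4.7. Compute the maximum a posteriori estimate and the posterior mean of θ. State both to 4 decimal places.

maximum a posteriori estimate = 6.2000, posterior mean = 7.8757

The Pareto density is strictly decreasing on [x_m, ∞), so the mode is x_m = 6.2000.
Mean = α·x_m/(α−1) = 4.7·6.2/3.7 = 7.8757.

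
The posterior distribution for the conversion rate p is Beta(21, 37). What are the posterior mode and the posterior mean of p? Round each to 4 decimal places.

Mode = (21−1)/(21+37−2) = 20/56 = 0.3571.
Mean = 21/(21+37) = 21/58 = 0.3621.

MAP = 0.3571, posterior mean = 0.3621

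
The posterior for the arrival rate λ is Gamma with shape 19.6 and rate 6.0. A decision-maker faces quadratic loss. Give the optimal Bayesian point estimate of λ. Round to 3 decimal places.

Mode = (α−1)/β = 18.6/6.0 = 3.100.
Mean = α/β = 19.6/6.0 = 3.267.
Quadratic loss ⇒ the optimal estimator is the posterior mean.

3.267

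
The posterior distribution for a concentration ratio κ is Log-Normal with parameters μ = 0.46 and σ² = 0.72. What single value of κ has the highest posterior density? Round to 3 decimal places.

Mode = exp(μ − σ²) = exp(-0.26) = 0.771.
Mean = exp(μ + σ²/2) = exp(0.820) = 2.270.
This is the posterior mode — the MAP estimate.

0.771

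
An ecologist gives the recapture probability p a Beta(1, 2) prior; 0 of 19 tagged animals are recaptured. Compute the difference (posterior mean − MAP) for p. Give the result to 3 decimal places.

0.045

Posterior: Beta(1+0, 2+19) = Beta(1, 21).
Since α = 1 ≤ 1 and β > 1, the Beta density is monotone decreasing on [0,1]; the mode is at 0.
Mean = 1/(1+21) = 0.045.
Difference = 0.045 − 0.000 = 0.045.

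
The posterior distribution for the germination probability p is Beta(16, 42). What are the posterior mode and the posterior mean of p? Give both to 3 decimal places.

Mode = (16−1)/(16+42−2) = 15/56 = 0.268.
Mean = 16/(16+42) = 16/58 = 0.276.
The posterior is right-skewed, so the mean exceeds the mode.

MAP: 0.268. Posterior mean: 0.276.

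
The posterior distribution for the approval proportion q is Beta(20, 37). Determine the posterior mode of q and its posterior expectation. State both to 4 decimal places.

Mode = (20−1)/(20+37−2) = 19/55 = 0.3455.
Mean = 20/(20+37) = 20/57 = 0.3509.

MAP = 0.3455, posterior mean = 0.3509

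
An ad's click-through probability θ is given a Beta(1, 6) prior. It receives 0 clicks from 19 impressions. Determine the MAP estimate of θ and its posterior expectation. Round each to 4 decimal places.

Posterior: Beta(1+0, 6+19) = Beta(1, 25).
Since α = 1 ≤ 1 and β > 1, the Beta density is monotone decreasing on [0,1]; the mode is at 0.
Mean = 1/(1+25) = 0.0385.
Right-skewed posterior ⇒ mode < mean.

θ_MAP = 0.0000, E[θ|data] = 0.0385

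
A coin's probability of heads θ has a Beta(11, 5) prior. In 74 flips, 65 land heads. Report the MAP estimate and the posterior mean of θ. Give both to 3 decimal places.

MAP = 0.852, posterior mean = 0.844

Posterior: Beta(11+65, 5+9) = Beta(76, 14).
Mode = (76−1)/(76+14−2) = 75/88 = 0.852.
Mean = 76/(76+14) = 76/90 = 0.844.
Mode > mean: the posterior has a left tail.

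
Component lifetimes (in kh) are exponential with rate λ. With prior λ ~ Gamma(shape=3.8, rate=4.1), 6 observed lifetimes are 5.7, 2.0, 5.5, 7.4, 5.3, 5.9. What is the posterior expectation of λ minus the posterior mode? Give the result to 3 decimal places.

Σ times = 31.8. Posterior: Gamma(shape = 3.8+6 = 9.8, rate = 4.1+31.8 = 35.9).
Mode = (α−1)/β = 8.8/35.9 = 0.245.
Mean = α/β = 9.8/35.9 = 0.273.
Difference = 0.273 − 0.245 = 0.028.
The mean is pulled above the mode by the posterior's right skew.

0.028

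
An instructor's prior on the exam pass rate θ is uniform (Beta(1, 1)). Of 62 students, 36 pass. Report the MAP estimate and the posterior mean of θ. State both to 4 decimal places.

Posterior: Beta(1+36, 1+26) = Beta(37, 27).
Mode = (37−1)/(37+27−2) = 36/62 = 0.5806.
With a flat prior the MAP equals the MLE, 36/62.
Mean = 37/(37+27) = 37/64 = 0.5781.
Mode > mean: the posterior has a left tail.

MAP = 0.5806; posterior mean = 0.5781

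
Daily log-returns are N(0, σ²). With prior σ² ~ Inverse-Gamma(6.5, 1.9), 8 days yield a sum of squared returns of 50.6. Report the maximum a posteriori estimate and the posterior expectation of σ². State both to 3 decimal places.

MAP = 2.365, posterior mean = 2.863

Posterior: Inverse-Gamma(shape = 6.5+8/2 = 10.5, scale = 1.9+50.6/2 = 27.2).
Mode = β/(α+1) = 27.2/11.5 = 2.365.
Mean = β/(α−1) = 27.2/9.5 = 2.863.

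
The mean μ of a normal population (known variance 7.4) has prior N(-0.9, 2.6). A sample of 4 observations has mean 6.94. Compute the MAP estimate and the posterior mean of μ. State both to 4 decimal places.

MAP = 3.6807; posterior mean = 3.6807

Posterior for μ is Normal. Precision-weighted mean: (1/2.6·-0.9 + 4/7.4·6.94) / (1/2.6 + 4/7.4) = 3.6807.
A Normal posterior is symmetric, so mode = mean.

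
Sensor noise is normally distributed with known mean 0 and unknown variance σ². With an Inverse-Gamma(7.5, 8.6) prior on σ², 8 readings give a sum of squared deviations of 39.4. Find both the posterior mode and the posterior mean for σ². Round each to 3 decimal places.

MAP = 2.264; posterior mean = 2.695

Posterior: Inverse-Gamma(shape = 7.5+8/2 = 11.5, scale = 8.6+39.4/2 = 28.3).
Mode = β/(α+1) = 28.3/12.5 = 2.264.
Mean = β/(α−1) = 28.3/10.5 = 2.695.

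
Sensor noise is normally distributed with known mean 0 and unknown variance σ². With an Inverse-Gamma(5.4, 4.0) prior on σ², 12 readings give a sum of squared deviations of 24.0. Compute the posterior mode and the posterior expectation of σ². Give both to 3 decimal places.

σ²_MAP = 1.290, E[σ²|data] = 1.538

Posterior: Inverse-Gamma(shape = 5.4+12/2 = 11.4, scale = 4.0+24.0/2 = 16.0).
Mode = β/(α+1) = 16.0/12.4 = 1.290.
Mean = β/(α−1) = 16.0/10.4 = 1.538.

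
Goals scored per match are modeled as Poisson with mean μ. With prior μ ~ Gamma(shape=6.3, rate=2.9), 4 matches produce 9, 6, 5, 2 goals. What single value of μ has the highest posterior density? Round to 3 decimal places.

Σ counts = 22. Posterior: Gamma(shape = 6.3+22 = 28.3, rate = 2.9+4 = 6.9).
Mode = (α−1)/β = 27.3/6.9 = 3.957.
Mean = α/β = 28.3/6.9 = 4.101.
This is the posterior mode — the MAP estimate.

3.957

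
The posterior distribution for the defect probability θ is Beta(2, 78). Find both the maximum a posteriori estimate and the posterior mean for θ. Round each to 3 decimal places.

Mode = (2−1)/(2+78−2) = 1/78 = 0.013.
Mean = 2/(2+78) = 2/80 = 0.025.

θ_MAP = 0.013, E[θ|data] = 0.025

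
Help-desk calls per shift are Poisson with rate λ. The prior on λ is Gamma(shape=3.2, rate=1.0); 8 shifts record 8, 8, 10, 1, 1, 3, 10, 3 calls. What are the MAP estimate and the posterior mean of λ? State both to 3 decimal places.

Σ counts = 44. Posterior: Gamma(shape = 3.2+44 = 47.2, rate = 1.0+8 = 9.0).
Mode = (α−1)/β = 46.2/9.0 = 5.133.
Mean = α/β = 47.2/9.0 = 5.244.
The posterior is right-skewed, so the mean exceeds the mode.

MAP = 5.133, posterior mean = 5.244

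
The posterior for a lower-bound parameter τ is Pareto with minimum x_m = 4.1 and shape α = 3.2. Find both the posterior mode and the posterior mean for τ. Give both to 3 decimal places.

The Pareto density is strictly decreasing on [x_m, ∞), so the mode is x_m = 4.100.
Mean = α·x_m/(α−1) = 3.2·4.1/2.2 = 5.964.
Mean > mode: the posterior has a right tail.

MAP = 4.100, posterior mean = 5.964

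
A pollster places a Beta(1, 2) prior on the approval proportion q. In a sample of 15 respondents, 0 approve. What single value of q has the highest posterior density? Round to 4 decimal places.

0.0000

Posterior: Beta(1+0, 2+15) = Beta(1, 17).
Since α = 1 ≤ 1 and β > 1, the Beta density is monotone decreasing on [0,1]; the mode is at 0.
Mean = 1/(1+17) = 0.0556.
This is the posterior mode — the MAP estimate.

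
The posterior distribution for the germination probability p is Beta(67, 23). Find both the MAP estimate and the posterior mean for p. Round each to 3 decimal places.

Mode = (67−1)/(67+23−2) = 66/88 = 0.750.
Mean = 67/(67+23) = 67/90 = 0.744.

MAP estimate = 0.750, posterior mean = 0.744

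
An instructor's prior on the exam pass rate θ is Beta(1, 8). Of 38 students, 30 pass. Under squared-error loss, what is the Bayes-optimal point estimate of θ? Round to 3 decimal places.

Posterior: Beta(1+30, 8+8) = Beta(31, 16).
Mode = (31−1)/(31+16−2) = 30/45 = 0.667.
Mean = 31/(31+16) = 31/47 = 0.660.
Squared-error loss ⇒ the optimal estimator is the posterior mean.

0.660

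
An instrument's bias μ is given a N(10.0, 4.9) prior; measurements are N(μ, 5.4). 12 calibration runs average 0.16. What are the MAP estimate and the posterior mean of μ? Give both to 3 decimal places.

Posterior for μ is Normal. Precision-weighted mean: (1/4.9·10.0 + 12/5.4·0.16) / (1/4.9 + 12/5.4) = 0.988.
A Normal posterior is symmetric, so mode = mean.

MAP = 0.988, posterior mean = 0.988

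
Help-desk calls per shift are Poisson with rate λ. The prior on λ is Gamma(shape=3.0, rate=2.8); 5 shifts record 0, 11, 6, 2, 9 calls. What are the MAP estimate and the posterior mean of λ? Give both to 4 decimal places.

Σ counts = 28. Posterior: Gamma(shape = 3.0+28 = 31.0, rate = 2.8+5 = 7.8).
Mode = (α−1)/β = 30.0/7.8 = 3.8462.
Mean = α/β = 31.0/7.8 = 3.9744.

MAP = 3.8462, posterior mean = 3.9744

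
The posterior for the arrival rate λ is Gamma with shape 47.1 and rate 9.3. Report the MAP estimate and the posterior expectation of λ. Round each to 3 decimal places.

Mode = (α−1)/β = 46.1/9.3 = 4.957.
Mean = α/β = 47.1/9.3 = 5.065.
Right-skewed posterior ⇒ mode < mean.

λ_MAP = 4.957, E[λ|data] = 5.065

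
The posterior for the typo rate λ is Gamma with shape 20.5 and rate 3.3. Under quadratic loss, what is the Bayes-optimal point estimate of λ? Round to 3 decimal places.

6.212

Mode = (α−1)/β = 19.5/3.3 = 5.909.
Mean = α/β = 20.5/3.3 = 6.212.
Quadratic loss ⇒ the optimal estimator is the posterior mean.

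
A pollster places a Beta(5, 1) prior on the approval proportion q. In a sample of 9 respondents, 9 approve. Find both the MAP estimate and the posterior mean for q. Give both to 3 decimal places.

q_MAP = 1.000, E[q|data] = 0.933

Posterior: Beta(5+9, 1+0) = Beta(14, 1).
Since β = 1 ≤ 1 and α > 1, the Beta density is monotone increasing on [0,1]; the mode is at 1.
Mean = 14/(14+1) = 0.933.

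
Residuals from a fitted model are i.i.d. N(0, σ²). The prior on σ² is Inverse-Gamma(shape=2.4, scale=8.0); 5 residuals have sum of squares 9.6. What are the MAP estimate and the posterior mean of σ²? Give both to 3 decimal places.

Posterior: Inverse-Gamma(shape = 2.4+5/2 = 4.9, scale = 8.0+9.6/2 = 12.8).
Mode = β/(α+1) = 12.8/5.9 = 2.169.
Mean = β/(α−1) = 12.8/3.9 = 3.282.
The posterior is right-skewed, so the mean exceeds the mode.

σ²_MAP = 2.169, E[σ²|data] = 3.282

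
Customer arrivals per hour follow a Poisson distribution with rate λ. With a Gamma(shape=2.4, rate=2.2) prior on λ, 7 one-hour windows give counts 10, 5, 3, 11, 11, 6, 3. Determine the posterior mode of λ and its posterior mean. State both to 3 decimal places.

MAP = 5.478; posterior mean = 5.587

Σ counts = 49. Posterior: Gamma(shape = 2.4+49 = 51.4, rate = 2.2+7 = 9.2).
Mode = (α−1)/β = 50.4/9.2 = 5.478.
Mean = α/β = 51.4/9.2 = 5.587.
Mean > mode: the posterior has a right tail.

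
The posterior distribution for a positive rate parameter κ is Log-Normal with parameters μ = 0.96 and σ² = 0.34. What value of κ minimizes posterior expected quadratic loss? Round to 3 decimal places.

3.096

Mode = exp(μ − σ²) = exp(0.62) = 1.859.
Mean = exp(μ + σ²/2) = exp(1.130) = 3.096.
Quadratic loss ⇒ the optimal estimator is the posterior mean.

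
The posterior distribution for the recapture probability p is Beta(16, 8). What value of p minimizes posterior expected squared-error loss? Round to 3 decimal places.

0.667

Mode = (16−1)/(16+8−2) = 15/22 = 0.682.
Mean = 16/(16+8) = 16/24 = 0.667.
Squared-error loss ⇒ the optimal estimator is the posterior mean.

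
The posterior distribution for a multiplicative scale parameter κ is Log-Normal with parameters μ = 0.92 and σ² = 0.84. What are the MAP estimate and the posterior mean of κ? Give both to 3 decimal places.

κ_MAP = 1.083, E[κ|data] = 3.819

Mode = exp(μ − σ²) = exp(0.08) = 1.083.
Mean = exp(μ + σ²/2) = exp(1.340) = 3.819.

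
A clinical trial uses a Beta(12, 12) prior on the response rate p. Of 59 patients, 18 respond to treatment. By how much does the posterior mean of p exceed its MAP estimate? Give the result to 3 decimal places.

0.003

Posterior: Beta(12+18, 12+41) = Beta(30, 53).
Mode = (30−1)/(30+53−2) = 29/81 = 0.358.
Mean = 30/(30+53) = 30/83 = 0.361.
Difference = 0.361 − 0.358 = 0.003.
Right-skewed posterior ⇒ mode < mean.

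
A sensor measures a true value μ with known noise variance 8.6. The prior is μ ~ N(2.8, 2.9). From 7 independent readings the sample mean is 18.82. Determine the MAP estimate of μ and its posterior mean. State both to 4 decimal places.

μ_MAP = 14.0528, E[μ|data] = 14.0528

Posterior for μ is Normal. Precision-weighted mean: (1/2.9·2.8 + 7/8.6·18.82) / (1/2.9 + 7/8.6) = 14.0528.
A Normal posterior is symmetric, so mode = mean.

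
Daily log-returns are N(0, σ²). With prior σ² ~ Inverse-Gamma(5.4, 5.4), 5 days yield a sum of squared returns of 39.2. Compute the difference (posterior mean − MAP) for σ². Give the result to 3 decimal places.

Posterior: Inverse-Gamma(shape = 5.4+5/2 = 7.9, scale = 5.4+39.2/2 = 25.0).
Mode = β/(α+1) = 25.0/8.9 = 2.809.
Mean = β/(α−1) = 25.0/6.9 = 3.623.
Difference = 3.623 − 2.809 = 0.814.

0.814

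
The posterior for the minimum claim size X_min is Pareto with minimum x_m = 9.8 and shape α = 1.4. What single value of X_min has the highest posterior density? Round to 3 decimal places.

9.800

The Pareto density is strictly decreasing on [x_m, ∞), so the mode is x_m = 9.800.
Mean = α·x_m/(α−1) = 1.4·9.8/0.4 = 34.300.
This is the posterior mode — the MAP estimate.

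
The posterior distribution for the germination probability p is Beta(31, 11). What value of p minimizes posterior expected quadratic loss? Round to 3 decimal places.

Mode = (31−1)/(31+11−2) = 30/40 = 0.750.
Mean = 31/(31+11) = 31/42 = 0.738.
Quadratic loss ⇒ the optimal estimator is the posterior mean.

0.738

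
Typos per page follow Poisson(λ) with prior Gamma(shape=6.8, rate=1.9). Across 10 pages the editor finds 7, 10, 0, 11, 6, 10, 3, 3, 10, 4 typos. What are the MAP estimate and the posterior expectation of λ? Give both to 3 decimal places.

Σ counts = 64. Posterior: Gamma(shape = 6.8+64 = 70.8, rate = 1.9+10 = 11.9).
Mode = (α−1)/β = 69.8/11.9 = 5.866.
Mean = α/β = 70.8/11.9 = 5.950.

MAP: 5.866. Posterior mean: 5.950.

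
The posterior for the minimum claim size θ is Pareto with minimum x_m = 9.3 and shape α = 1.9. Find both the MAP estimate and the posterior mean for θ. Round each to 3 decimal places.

MAP: 9.300. Posterior mean: 19.633.

The Pareto density is strictly decreasing on [x_m, ∞), so the mode is x_m = 9.300.
Mean = α·x_m/(α−1) = 1.9·9.3/0.9 = 19.633.
The mean is pulled above the mode by the posterior's right skew.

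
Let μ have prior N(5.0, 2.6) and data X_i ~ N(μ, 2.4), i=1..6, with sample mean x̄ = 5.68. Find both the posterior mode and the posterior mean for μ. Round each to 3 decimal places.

MAP = 5.589; posterior mean = 5.589

Posterior for μ is Normal. Precision-weighted mean: (1/2.6·5.0 + 6/2.4·5.68) / (1/2.6 + 6/2.4) = 5.589.
A Normal posterior is symmetric, so mode = mean.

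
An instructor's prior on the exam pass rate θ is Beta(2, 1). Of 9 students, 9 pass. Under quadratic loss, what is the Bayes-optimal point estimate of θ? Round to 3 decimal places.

0.917

Posterior: Beta(2+9, 1+0) = Beta(11, 1).
Since β = 1 ≤ 1 and α > 1, the Beta density is monotone increasing on [0,1]; the mode is at 1.
Mean = 11/(11+1) = 0.917.
Quadratic loss ⇒ the optimal estimator is the posterior mean.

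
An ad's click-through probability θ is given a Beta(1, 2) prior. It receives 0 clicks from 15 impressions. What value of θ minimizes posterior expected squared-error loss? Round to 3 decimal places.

Posterior: Beta(1+0, 2+15) = Beta(1, 17).
Since α = 1 ≤ 1 and β > 1, the Beta density is monotone decreasing on [0,1]; the mode is at 0.
Mean = 1/(1+17) = 0.056.
Squared-error loss ⇒ the optimal estimator is the posterior mean.

0.056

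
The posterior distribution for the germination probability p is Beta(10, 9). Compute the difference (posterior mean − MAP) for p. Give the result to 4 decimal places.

Mode = (10−1)/(10+9−2) = 9/17 = 0.5294.
Mean = 10/(10+9) = 10/19 = 0.5263.
Difference = 0.5263 − 0.5294 = -0.0031.

-0.0031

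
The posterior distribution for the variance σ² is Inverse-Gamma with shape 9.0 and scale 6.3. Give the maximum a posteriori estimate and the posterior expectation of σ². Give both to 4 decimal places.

Mode = β/(α+1) = 6.3/10.0 = 0.6300.
Mean = β/(α−1) = 6.3/8.0 = 0.7875.

MAP: 0.6300. Posterior mean: 0.7875.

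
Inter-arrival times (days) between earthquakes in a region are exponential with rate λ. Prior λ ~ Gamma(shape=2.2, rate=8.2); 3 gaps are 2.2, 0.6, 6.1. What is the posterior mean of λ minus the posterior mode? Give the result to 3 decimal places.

Σ times = 8.9. Posterior: Gamma(shape = 2.2+3 = 5.2, rate = 8.2+8.9 = 17.1).
Mode = (α−1)/β = 4.2/17.1 = 0.246.
Mean = α/β = 5.2/17.1 = 0.304.
Difference = 0.304 − 0.246 = 0.058.

0.058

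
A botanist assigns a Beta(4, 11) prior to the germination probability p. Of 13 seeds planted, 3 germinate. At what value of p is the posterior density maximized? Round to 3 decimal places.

Posterior: Beta(4+3, 11+10) = Beta(7, 21).
Mode = (7−1)/(7+21−2) = 6/26 = 0.231.
Mean = 7/(7+21) = 7/28 = 0.250.
This is the posterior mode — the MAP estimate.

0.231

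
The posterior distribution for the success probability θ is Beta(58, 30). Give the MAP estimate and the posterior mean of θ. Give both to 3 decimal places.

Mode = (58−1)/(58+30−2) = 57/86 = 0.663.
Mean = 58/(58+30) = 58/88 = 0.659.

MAP = 0.663; posterior mean = 0.659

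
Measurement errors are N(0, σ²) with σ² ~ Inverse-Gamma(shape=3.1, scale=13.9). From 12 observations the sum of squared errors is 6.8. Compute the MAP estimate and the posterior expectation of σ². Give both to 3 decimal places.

MAP estimate = 1.713, posterior expectation = 2.136

Posterior: Inverse-Gamma(shape = 3.1+12/2 = 9.1, scale = 13.9+6.8/2 = 17.3).
Mode = β/(α+1) = 17.3/10.1 = 1.713.
Mean = β/(α−1) = 17.3/8.1 = 2.136.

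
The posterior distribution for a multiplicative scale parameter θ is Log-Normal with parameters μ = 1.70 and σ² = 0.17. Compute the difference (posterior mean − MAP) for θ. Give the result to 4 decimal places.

Mode = exp(μ − σ²) = exp(1.53) = 4.6182.
Mean = exp(μ + σ²/2) = exp(1.785) = 5.9596.
Difference = 5.9596 − 4.6182 = 1.3414.
Right-skewed posterior ⇒ mode < mean.

1.3414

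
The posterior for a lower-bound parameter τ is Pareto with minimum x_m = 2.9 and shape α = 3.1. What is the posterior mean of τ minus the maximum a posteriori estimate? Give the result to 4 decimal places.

1.3810

The Pareto density is strictly decreasing on [x_m, ∞), so the mode is x_m = 2.9000.
Mean = α·x_m/(α−1) = 3.1·2.9/2.1 = 4.2810.
Difference = 4.2810 − 2.9000 = 1.3810.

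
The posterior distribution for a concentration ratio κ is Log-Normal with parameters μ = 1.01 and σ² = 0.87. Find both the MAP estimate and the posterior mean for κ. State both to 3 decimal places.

MAP: 1.150. Posterior mean: 4.242.

Mode = exp(μ − σ²) = exp(0.14) = 1.150.
Mean = exp(μ + σ²/2) = exp(1.445) = 4.242.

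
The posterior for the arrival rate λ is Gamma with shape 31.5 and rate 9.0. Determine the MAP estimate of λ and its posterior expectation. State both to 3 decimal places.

Mode = (α−1)/β = 30.5/9.0 = 3.389.
Mean = α/β = 31.5/9.0 = 3.500.

MAP: 3.389. Posterior mean: 3.500.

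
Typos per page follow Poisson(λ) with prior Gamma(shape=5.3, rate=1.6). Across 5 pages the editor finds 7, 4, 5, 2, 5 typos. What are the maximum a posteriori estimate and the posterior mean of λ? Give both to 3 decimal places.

Σ counts = 23. Posterior: Gamma(shape = 5.3+23 = 28.3, rate = 1.6+5 = 6.6).
Mode = (α−1)/β = 27.3/6.6 = 4.136.
Mean = α/β = 28.3/6.6 = 4.288.

MAP = 4.136; posterior mean = 4.288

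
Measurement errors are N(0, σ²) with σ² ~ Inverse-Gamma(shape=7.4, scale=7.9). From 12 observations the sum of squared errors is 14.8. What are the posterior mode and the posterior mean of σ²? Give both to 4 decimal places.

Posterior: Inverse-Gamma(shape = 7.4+12/2 = 13.4, scale = 7.9+14.8/2 = 15.3).
Mode = β/(α+1) = 15.3/14.4 = 1.0625.
Mean = β/(α−1) = 15.3/12.4 = 1.2339.
The posterior is right-skewed, so the mean exceeds the mode.

σ²_MAP = 1.0625, E[σ²|data] = 1.2339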